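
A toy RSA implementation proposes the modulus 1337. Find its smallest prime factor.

1337 is odd.
Digit sum 14, not divisible by 3.
Ends in 7: not divisible by 5.
7: 1337 = 7·191

7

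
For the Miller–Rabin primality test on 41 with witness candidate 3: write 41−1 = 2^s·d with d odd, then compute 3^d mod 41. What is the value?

41 − 1 = 40 = 2^3 · 5, so d = 5.
3^1 ≡ 3 (mod 41)
3^2 ≡ 3^2 = 9 ≡ 9 (mod 41)
3^4 ≡ 9^2 = 81 ≡ 40 (mod 41)
5 = 4 + 1 in binary powers of 2.
So 3^5 ≡ 40 · 3 ≡ 38 (mod 41).
Squaring chain: 38 → 9 → 40; reaches −1, so base 3 does not prove 41 composite.

38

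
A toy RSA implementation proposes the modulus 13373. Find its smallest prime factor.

43

13373 is odd.
Digit sum 17, not divisible by 3.
Ends in 3: not divisible by 5.
7: 13373 = 7·1910 + 3
11: 13373 = 11·1215 + 8
13: 13373 = 13·1028 + 9
17: 13373 = 17·786 + 11
19: 13373 = 19·703 + 16
23: 13373 = 23·581 + 10
29: 13373 = 29·461 + 4
31: 13373 = 31·431 + 12
37: 13373 = 37·361 + 16
41: 13373 = 41·326 + 7
43: 13373 = 43·311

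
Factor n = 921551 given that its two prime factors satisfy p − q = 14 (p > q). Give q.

Since p = q + 14, we have 921551 = q(q + 14), so q² + 14q − 921551 = 0.
Discriminant: 14² + 4·921551 = 196 + 3686204 = 3686400; √3686400 = 1920.
q = (−14 + 1920)/2 = 953, and p = q + 14 = 967.
Check: 953 · 967 = 921551.

953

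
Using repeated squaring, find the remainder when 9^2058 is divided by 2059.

9^1 ≡ 9 (mod 2059)
9^2 ≡ 9^2 = 81 ≡ 81 (mod 2059)
9^4 ≡ 81^2 = 6561 ≡ 384 (mod 2059)
9^8 ≡ 384^2 = 147456 ≡ 1267 (mod 2059)
9^16 ≡ 1267^2 = 1605289 ≡ 1328 (mod 2059)
9^32 ≡ 1328^2 = 1763584 ≡ 1080 (mod 2059)
9^64 ≡ 1080^2 = 1166400 ≡ 1006 (mod 2059)
9^128 ≡ 1006^2 = 1012036 ≡ 1067 (mod 2059)
9^256 ≡ 1067^2 = 1138489 ≡ 1921 (mod 2059)
9^512 ≡ 1921^2 = 3690241 ≡ 513 (mod 2059)
9^1024 ≡ 513^2 = 263169 ≡ 1676 (mod 2059)
9^2048 ≡ 1676^2 = 2808976 ≡ 500 (mod 2059)
2058 = 2048 + 8 + 2 in binary powers of 2.
So 9^2058 ≡ 500 · 1267 · 81 ≡ 1161 (mod 2059).
Since 1161 ≠ 1, base 9 is a Fermat witness: 2059 is composite.

1161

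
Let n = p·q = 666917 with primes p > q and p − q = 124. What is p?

881

Since p = q + 124, we have 666917 = q(q + 124), so q² + 124q − 666917 = 0.
Discriminant: 124² + 4·666917 = 15376 + 2667668 = 2683044; √2683044 = 1638.
q = (−124 + 1638)/2 = 757, and p = q + 124 = 881.
Check: 757 · 881 = 666917.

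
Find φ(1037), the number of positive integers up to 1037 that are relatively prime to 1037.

960

Factor: 1037 = 17 · 61.
φ(1037) = (17−1) · (61−1) = 16 · 60 = 960.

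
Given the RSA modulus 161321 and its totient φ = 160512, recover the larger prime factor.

457

φ(n) = (p−1)(q−1) = n − (p+q) + 1, so p + q = 161321 − 160512 + 1 = 810.
p and q are the roots of t² − 810t + 161321 = 0.
Discriminant: 810² − 4·161321 = 656100 − 645284 = 10816; √10816 = 104.
q = (810 − 104)/2 = 353, p = (810 + 104)/2 = 457.
Check: 353 · 457 = 161321.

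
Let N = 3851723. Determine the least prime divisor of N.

3851723 is odd.
Digit sum 29, not divisible by 3.
Ends in 3: not divisible by 5.
7: 3851723 = 7·550246 + 1
11: 3851723 = 11·350156 + 7
13: 3851723 = 13·296286 + 5
17: 3851723 = 17·226571 + 16
19: 3851723 = 19·202722 + 5
23: 3851723 = 23·167466 + 5
29: 3851723 = 29·132818 + 1
31: 3851723 = 31·124249 + 4
37: 3851723 = 37·104100 + 23
41: 3851723 = 41·93944 + 19
43: 3851723 = 43·89574 + 41
47: 3851723 = 47·81951 + 26
53: 3851723 = 53·72674 + 1
59: 3851723 = 59·65283 + 26
61: 3851723 = 61·63143

61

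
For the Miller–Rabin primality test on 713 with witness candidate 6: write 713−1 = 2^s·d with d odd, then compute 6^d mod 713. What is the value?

713 − 1 = 712 = 2^3 · 89, so d = 89.
6^1 ≡ 6 (mod 713)
6^2 ≡ 6^2 = 36 ≡ 36 (mod 713)
6^4 ≡ 36^2 = 1296 ≡ 583 (mod 713)
6^8 ≡ 583^2 = 339889 ≡ 501 (mod 713)
6^16 ≡ 501^2 = 251001 ≡ 25 (mod 713)
6^32 ≡ 25^2 = 625 ≡ 625 (mod 713)
6^64 ≡ 625^2 = 390625 ≡ 614 (mod 713)
89 = 64 + 16 + 8 + 1 in binary powers of 2.
So 6^89 ≡ 614 · 25 · 501 · 6 ≡ 305 (mod 713).
Squaring chain: 305 → 335 → 284; never reaches −1, so base 6 is a Miller–Rabin witness that 713 is composite.

305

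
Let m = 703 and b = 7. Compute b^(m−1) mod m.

7^1 ≡ 7 (mod 703)
7^2 ≡ 7^2 = 49 ≡ 49 (mod 703)
7^4 ≡ 49^2 = 2401 ≡ 292 (mod 703)
7^8 ≡ 292^2 = 85264 ≡ 201 (mod 703)
7^16 ≡ 201^2 = 40401 ≡ 330 (mod 703)
7^32 ≡ 330^2 = 108900 ≡ 638 (mod 703)
7^64 ≡ 638^2 = 407044 ≡ 7 (mod 703)
7^128 ≡ 7^2 = 49 ≡ 49 (mod 703)
7^256 ≡ 49^2 = 2401 ≡ 292 (mod 703)
7^512 ≡ 292^2 = 85264 ≡ 201 (mod 703)
702 = 512 + 128 + 32 + 16 + 8 + 4 + 2 in binary powers of 2.
So 7^702 ≡ 201 · 49 · 638 · 330 · 201 · 292 · 49 ≡ 1 (mod 703).
Since the result is 1, base 7 gives no evidence that 703 is composite.

1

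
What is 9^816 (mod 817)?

752

9^1 ≡ 9 (mod 817)
9^2 ≡ 9^2 = 81 ≡ 81 (mod 817)
9^4 ≡ 81^2 = 6561 ≡ 25 (mod 817)
9^8 ≡ 25^2 = 625 ≡ 625 (mod 817)
9^16 ≡ 625^2 = 390625 ≡ 99 (mod 817)
9^32 ≡ 99^2 = 9801 ≡ 814 (mod 817)
9^64 ≡ 814^2 = 662596 ≡ 9 (mod 817)
9^128 ≡ 9^2 = 81 ≡ 81 (mod 817)
9^256 ≡ 81^2 = 6561 ≡ 25 (mod 817)
9^512 ≡ 25^2 = 625 ≡ 625 (mod 817)
816 = 512 + 256 + 32 + 16 in binary powers of 2.
So 9^816 ≡ 625 · 25 · 814 · 99 ≡ 752 (mod 817).
Since 752 ≠ 1, base 9 is a Fermat witness: 817 is composite.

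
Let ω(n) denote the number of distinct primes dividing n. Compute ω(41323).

2

41323 = 31^2 · 43
41323 = 31^2 · 43, which has 2 distinct prime factors.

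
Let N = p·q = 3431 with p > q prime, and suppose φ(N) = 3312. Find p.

73

φ(n) = (p−1)(q−1) = n − (p+q) + 1, so p + q = 3431 − 3312 + 1 = 120.
p and q are the roots of t² − 120t + 3431 = 0.
Discriminant: 120² − 4·3431 = 14400 − 13724 = 676; √676 = 26.
q = (120 − 26)/2 = 47, p = (120 + 26)/2 = 73.
Check: 47 · 73 = 3431.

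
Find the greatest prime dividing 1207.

1207 = 17 · 71
71 is prime.
So 1207 = 17 · 71; the largest prime factor is 71.

71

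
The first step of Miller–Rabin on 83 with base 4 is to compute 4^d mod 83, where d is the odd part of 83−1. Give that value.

83 − 1 = 82 = 2^1 · 41, so d = 41.
4^1 ≡ 4 (mod 83)
4^2 ≡ 4^2 = 16 ≡ 16 (mod 83)
4^4 ≡ 16^2 = 256 ≡ 7 (mod 83)
4^8 ≡ 7^2 = 49 ≡ 49 (mod 83)
4^16 ≡ 49^2 = 2401 ≡ 77 (mod 83)
4^32 ≡ 77^2 = 5929 ≡ 36 (mod 83)
41 = 32 + 8 + 1 in binary powers of 2.
So 4^41 ≡ 36 · 49 · 4 ≡ 1 (mod 83).
Since 4^d ≡ 1 (mod 83), base 4 does not prove 83 composite.

1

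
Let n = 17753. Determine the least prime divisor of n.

41

17753 is odd.
Digit sum 23, not divisible by 3.
Ends in 3: not divisible by 5.
7: 17753 = 7·2536 + 1
11: 17753 = 11·1613 + 10
13: 17753 = 13·1365 + 8
17: 17753 = 17·1044 + 5
19: 17753 = 19·934 + 7
23: 17753 = 23·771 + 20
29: 17753 = 29·612 + 5
31: 17753 = 31·572 + 21
37: 17753 = 37·479 + 30
41: 17753 = 41·433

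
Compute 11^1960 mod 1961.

1210

11^1 ≡ 11 (mod 1961)
11^2 ≡ 11^2 = 121 ≡ 121 (mod 1961)
11^4 ≡ 121^2 = 14641 ≡ 914 (mod 1961)
11^8 ≡ 914^2 = 835396 ≡ 10 (mod 1961)
11^16 ≡ 10^2 = 100 ≡ 100 (mod 1961)
11^32 ≡ 100^2 = 10000 ≡ 195 (mod 1961)
11^64 ≡ 195^2 = 38025 ≡ 766 (mod 1961)
11^128 ≡ 766^2 = 586756 ≡ 417 (mod 1961)
11^256 ≡ 417^2 = 173889 ≡ 1321 (mod 1961)
11^512 ≡ 1321^2 = 1745041 ≡ 1712 (mod 1961)
11^1024 ≡ 1712^2 = 2930944 ≡ 1210 (mod 1961)
1960 = 1024 + 512 + 256 + 128 + 32 + 8 in binary powers of 2.
So 11^1960 ≡ 1210 · 1712 · 1321 · 417 · 195 · 10 ≡ 1210 (mod 1961).
Since 1210 ≠ 1, base 11 is a Fermat witness: 1961 is composite.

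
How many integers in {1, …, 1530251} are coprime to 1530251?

1490400

Factor: 1530251 = 101 · 109 · 139.
φ(1530251) = (101−1) · (109−1) · (139−1) = 100 · 108 · 138 = 1490400.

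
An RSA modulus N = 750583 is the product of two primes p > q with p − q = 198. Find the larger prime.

Since p = q + 198, we have 750583 = q(q + 198), so q² + 198q − 750583 = 0.
Discriminant: 198² + 4·750583 = 39204 + 3002332 = 3041536; √3041536 = 1744.
q = (−198 + 1744)/2 = 773, and p = q + 198 = 971.
Check: 773 · 971 = 750583.

971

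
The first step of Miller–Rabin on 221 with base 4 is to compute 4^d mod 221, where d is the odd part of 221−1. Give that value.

30

221 − 1 = 220 = 2^2 · 55, so d = 55.
4^1 ≡ 4 (mod 221)
4^2 ≡ 4^2 = 16 ≡ 16 (mod 221)
4^4 ≡ 16^2 = 256 ≡ 35 (mod 221)
4^8 ≡ 35^2 = 1225 ≡ 120 (mod 221)
4^16 ≡ 120^2 = 14400 ≡ 35 (mod 221)
4^32 ≡ 35^2 = 1225 ≡ 120 (mod 221)
55 = 32 + 16 + 4 + 2 + 1 in binary powers of 2.
So 4^55 ≡ 120 · 35 · 35 · 16 · 4 ≡ 30 (mod 221).
Squaring chain: 30 → 16; never reaches −1, so base 4 is a Miller–Rabin witness that 221 is composite.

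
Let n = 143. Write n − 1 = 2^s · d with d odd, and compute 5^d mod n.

143 − 1 = 142 = 2^1 · 71, so d = 71.
5^1 ≡ 5 (mod 143)
5^2 ≡ 5^2 = 25 ≡ 25 (mod 143)
5^4 ≡ 25^2 = 625 ≡ 53 (mod 143)
5^8 ≡ 53^2 = 2809 ≡ 92 (mod 143)
5^16 ≡ 92^2 = 8464 ≡ 27 (mod 143)
5^32 ≡ 27^2 = 729 ≡ 14 (mod 143)
5^64 ≡ 14^2 = 196 ≡ 53 (mod 143)
71 = 64 + 4 + 2 + 1 in binary powers of 2.
So 5^71 ≡ 53 · 53 · 25 · 5 ≡ 60 (mod 143).
Squaring chain: 60; never reaches −1, so base 5 is a Miller–Rabin witness that 143 is composite.

60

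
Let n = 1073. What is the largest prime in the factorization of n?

1073 = 29 · 37
37 is prime.
So 1073 = 29 · 37; the largest prime factor is 37.

37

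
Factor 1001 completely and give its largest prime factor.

1001 = 7 · 143
143 = 11 · 13
13 is prime.
So 1001 = 7 · 11 · 13; the largest prime factor is 13.

13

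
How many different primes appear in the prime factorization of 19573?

2

19573 = 23^2 · 37
19573 = 23^2 · 37, which has 2 distinct prime factors.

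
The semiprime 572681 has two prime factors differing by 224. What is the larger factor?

877

Since p = q + 224, we have 572681 = q(q + 224), so q² + 224q − 572681 = 0.
Discriminant: 224² + 4·572681 = 50176 + 2290724 = 2340900; √2340900 = 1530.
q = (−224 + 1530)/2 = 653, and p = q + 224 = 877.
Check: 653 · 877 = 572681.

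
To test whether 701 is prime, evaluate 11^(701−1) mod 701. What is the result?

11^1 ≡ 11 (mod 701)
11^2 ≡ 11^2 = 121 ≡ 121 (mod 701)
11^4 ≡ 121^2 = 14641 ≡ 621 (mod 701)
11^8 ≡ 621^2 = 385641 ≡ 91 (mod 701)
11^16 ≡ 91^2 = 8281 ≡ 570 (mod 701)
11^32 ≡ 570^2 = 324900 ≡ 337 (mod 701)
11^64 ≡ 337^2 = 113569 ≡ 7 (mod 701)
11^128 ≡ 7^2 = 49 ≡ 49 (mod 701)
11^256 ≡ 49^2 = 2401 ≡ 298 (mod 701)
11^512 ≡ 298^2 = 88804 ≡ 478 (mod 701)
700 = 512 + 128 + 32 + 16 + 8 + 4 in binary powers of 2.
So 11^700 ≡ 478 · 49 · 337 · 570 · 91 · 621 ≡ 1 (mod 701).
Since the result is 1, base 11 gives no evidence that 701 is composite.

1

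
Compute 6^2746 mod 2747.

412

6^1 ≡ 6 (mod 2747)
6^2 ≡ 6^2 = 36 ≡ 36 (mod 2747)
6^4 ≡ 36^2 = 1296 ≡ 1296 (mod 2747)
6^8 ≡ 1296^2 = 1679616 ≡ 1199 (mod 2747)
6^16 ≡ 1199^2 = 1437601 ≡ 920 (mod 2747)
6^32 ≡ 920^2 = 846400 ≡ 324 (mod 2747)
6^64 ≡ 324^2 = 104976 ≡ 590 (mod 2747)
6^128 ≡ 590^2 = 348100 ≡ 1978 (mod 2747)
6^256 ≡ 1978^2 = 3912484 ≡ 756 (mod 2747)
6^512 ≡ 756^2 = 571536 ≡ 160 (mod 2747)
6^1024 ≡ 160^2 = 25600 ≡ 877 (mod 2747)
6^2048 ≡ 877^2 = 769129 ≡ 2716 (mod 2747)
2746 = 2048 + 512 + 128 + 32 + 16 + 8 + 2 in binary powers of 2.
So 6^2746 ≡ 2716 · 160 · 1978 · 324 · 920 · 1199 · 36 ≡ 412 (mod 2747).
Since 412 ≠ 1, base 6 is a Fermat witness: 2747 is composite.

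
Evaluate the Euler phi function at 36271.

32472

Factor: 36271 = 19 · 23 · 83.
φ(36271) = (19−1) · (23−1) · (83−1) = 18 · 22 · 82 = 32472.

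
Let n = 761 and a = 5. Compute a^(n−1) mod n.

1

5^1 ≡ 5 (mod 761)
5^2 ≡ 5^2 = 25 ≡ 25 (mod 761)
5^4 ≡ 25^2 = 625 ≡ 625 (mod 761)
5^8 ≡ 625^2 = 390625 ≡ 232 (mod 761)
5^16 ≡ 232^2 = 53824 ≡ 554 (mod 761)
5^32 ≡ 554^2 = 306916 ≡ 233 (mod 761)
5^64 ≡ 233^2 = 54289 ≡ 258 (mod 761)
5^128 ≡ 258^2 = 66564 ≡ 357 (mod 761)
5^256 ≡ 357^2 = 127449 ≡ 362 (mod 761)
5^512 ≡ 362^2 = 131044 ≡ 152 (mod 761)
760 = 512 + 128 + 64 + 32 + 16 + 8 in binary powers of 2.
So 5^760 ≡ 152 · 357 · 258 · 233 · 554 · 232 ≡ 1 (mod 761).
Since the result is 1, base 5 gives no evidence that 761 is composite.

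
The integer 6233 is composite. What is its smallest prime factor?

6233 is odd.
Digit sum 14, not divisible by 3.
Ends in 3: not divisible by 5.
7: 6233 = 7·890 + 3
11: 6233 = 11·566 + 7
13: 6233 = 13·479 + 6
17: 6233 = 17·366 + 11
19: 6233 = 19·328 + 1
23: 6233 = 23·271

23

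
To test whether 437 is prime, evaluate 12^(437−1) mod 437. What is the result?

292

12^1 ≡ 12 (mod 437)
12^2 ≡ 12^2 = 144 ≡ 144 (mod 437)
12^4 ≡ 144^2 = 20736 ≡ 197 (mod 437)
12^8 ≡ 197^2 = 38809 ≡ 353 (mod 437)
12^16 ≡ 353^2 = 124609 ≡ 64 (mod 437)
12^32 ≡ 64^2 = 4096 ≡ 163 (mod 437)
12^64 ≡ 163^2 = 26569 ≡ 349 (mod 437)
12^128 ≡ 349^2 = 121801 ≡ 315 (mod 437)
12^256 ≡ 315^2 = 99225 ≡ 26 (mod 437)
436 = 256 + 128 + 32 + 16 + 4 in binary powers of 2.
So 12^436 ≡ 26 · 315 · 163 · 64 · 197 ≡ 292 (mod 437).
Since 292 ≠ 1, base 12 is a Fermat witness: 437 is composite.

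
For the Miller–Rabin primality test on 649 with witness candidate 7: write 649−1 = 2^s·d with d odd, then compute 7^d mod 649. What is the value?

649 − 1 = 648 = 2^3 · 81, so d = 81.
7^1 ≡ 7 (mod 649)
7^2 ≡ 7^2 = 49 ≡ 49 (mod 649)
7^4 ≡ 49^2 = 2401 ≡ 454 (mod 649)
7^8 ≡ 454^2 = 206116 ≡ 383 (mod 649)
7^16 ≡ 383^2 = 146689 ≡ 15 (mod 649)
7^32 ≡ 15^2 = 225 ≡ 225 (mod 649)
7^64 ≡ 225^2 = 50625 ≡ 3 (mod 649)
81 = 64 + 16 + 1 in binary powers of 2.
So 7^81 ≡ 3 · 15 · 7 ≡ 315 (mod 649).
Squaring chain: 315 → 577 → 641; never reaches −1, so base 7 is a Miller–Rabin witness that 649 is composite.

315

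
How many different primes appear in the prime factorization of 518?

3

518 = 2 · 259
259 = 7 · 37
518 = 2 · 7 · 37, which has 3 distinct prime factors.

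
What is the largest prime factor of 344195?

344195 = 5 · 68839
68839 = 23 · 2993
2993 = 41 · 73
73 is prime.
So 344195 = 5 · 23 · 41 · 73; the largest prime factor is 73.

73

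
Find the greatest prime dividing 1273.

67

1273 = 19 · 67
67 is prime.
So 1273 = 19 · 67; the largest prime factor is 67.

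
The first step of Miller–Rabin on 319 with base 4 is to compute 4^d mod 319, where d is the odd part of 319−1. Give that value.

212

319 − 1 = 318 = 2^1 · 159, so d = 159.
4^1 ≡ 4 (mod 319)
4^2 ≡ 4^2 = 16 ≡ 16 (mod 319)
4^4 ≡ 16^2 = 256 ≡ 256 (mod 319)
4^8 ≡ 256^2 = 65536 ≡ 141 (mod 319)
4^16 ≡ 141^2 = 19881 ≡ 103 (mod 319)
4^32 ≡ 103^2 = 10609 ≡ 82 (mod 319)
4^64 ≡ 82^2 = 6724 ≡ 25 (mod 319)
4^128 ≡ 25^2 = 625 ≡ 306 (mod 319)
159 = 128 + 16 + 8 + 4 + 2 + 1 in binary powers of 2.
So 4^159 ≡ 306 · 103 · 141 · 256 · 16 · 4 ≡ 212 (mod 319).
Squaring chain: 212; never reaches −1, so base 4 is a Miller–Rabin witness that 319 is composite.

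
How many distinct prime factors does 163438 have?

5

163438 = 2 · 81719
81719 = 11 · 7429
7429 = 17 · 437
437 = 19 · 23
163438 = 2 · 11 · 17 · 19 · 23, which has 5 distinct prime factors.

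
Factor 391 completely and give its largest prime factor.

391 = 17 · 23
23 is prime.
So 391 = 17 · 23; the largest prime factor is 23.

23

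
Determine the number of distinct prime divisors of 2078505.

2078505 = 3^2 · 230945
230945 = 5 · 46189
46189 = 11 · 4199
4199 = 13 · 323
323 = 17 · 19
2078505 = 3^2 · 5 · 11 · 13 · 17 · 19, which has 6 distinct prime factors.

6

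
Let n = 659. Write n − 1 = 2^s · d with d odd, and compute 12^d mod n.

659 − 1 = 658 = 2^1 · 329, so d = 329.
12^1 ≡ 12 (mod 659)
12^2 ≡ 12^2 = 144 ≡ 144 (mod 659)
12^4 ≡ 144^2 = 20736 ≡ 307 (mod 659)
12^8 ≡ 307^2 = 94249 ≡ 12 (mod 659)
12^16 ≡ 12^2 = 144 ≡ 144 (mod 659)
12^32 ≡ 144^2 = 20736 ≡ 307 (mod 659)
12^64 ≡ 307^2 = 94249 ≡ 12 (mod 659)
12^128 ≡ 12^2 = 144 ≡ 144 (mod 659)
12^256 ≡ 144^2 = 20736 ≡ 307 (mod 659)
329 = 256 + 64 + 8 + 1 in binary powers of 2.
So 12^329 ≡ 307 · 12 · 12 · 12 ≡ 1 (mod 659).
Since 12^d ≡ 1 (mod 659), base 12 does not prove 659 composite.

1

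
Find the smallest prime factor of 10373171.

10373171 is odd.
Digit sum 23, not divisible by 3.
Ends in 1: not divisible by 5.
7: 10373171 = 7·1481881 + 4
11: 10373171 = 11·943015 + 6
13: 10373171 = 13·797936 + 3
17: 10373171 = 17·610186 + 9
19: 10373171 = 19·545956 + 7
23: 10373171 = 23·451007 + 10
29: 10373171 = 29·357695 + 16
31: 10373171 = 31·334618 + 13
37: 10373171 = 37·280355 + 36
41: 10373171 = 41·253004 + 7
43: 10373171 = 43·241236 + 23
47: 10373171 = 47·220705 + 36
53: 10373171 = 53·195720 + 11
59: 10373171 = 59·175816 + 27
61: 10373171 = 61·170051 + 60
67: 10373171 = 67·154823 + 30
71: 10373171 = 71·146101

71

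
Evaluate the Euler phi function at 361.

Factor: 361 = 19^2.
φ(361) = 19^1·(19−1) = 342.

342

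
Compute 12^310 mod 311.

1

12^1 ≡ 12 (mod 311)
12^2 ≡ 12^2 = 144 ≡ 144 (mod 311)
12^4 ≡ 144^2 = 20736 ≡ 210 (mod 311)
12^8 ≡ 210^2 = 44100 ≡ 249 (mod 311)
12^16 ≡ 249^2 = 62001 ≡ 112 (mod 311)
12^32 ≡ 112^2 = 12544 ≡ 104 (mod 311)
12^64 ≡ 104^2 = 10816 ≡ 242 (mod 311)
12^128 ≡ 242^2 = 58564 ≡ 96 (mod 311)
12^256 ≡ 96^2 = 9216 ≡ 197 (mod 311)
310 = 256 + 32 + 16 + 4 + 2 in binary powers of 2.
So 12^310 ≡ 197 · 104 · 112 · 210 · 144 ≡ 1 (mod 311).
Since the result is 1, base 12 gives no evidence that 311 is composite.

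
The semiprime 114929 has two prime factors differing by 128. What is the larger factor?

Since p = q + 128, we have 114929 = q(q + 128), so q² + 128q − 114929 = 0.
Discriminant: 128² + 4·114929 = 16384 + 459716 = 476100; √476100 = 690.
q = (−128 + 690)/2 = 281, and p = q + 128 = 409.
Check: 281 · 409 = 114929.

409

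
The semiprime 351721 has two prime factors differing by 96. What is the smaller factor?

Since p = q + 96, we have 351721 = q(q + 96), so q² + 96q − 351721 = 0.
Discriminant: 96² + 4·351721 = 9216 + 1406884 = 1416100; √1416100 = 1190.
q = (−96 + 1190)/2 = 547, and p = q + 96 = 643.
Check: 547 · 643 = 351721.

547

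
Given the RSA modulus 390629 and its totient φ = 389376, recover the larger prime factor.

677

φ(n) = (p−1)(q−1) = n − (p+q) + 1, so p + q = 390629 − 389376 + 1 = 1254.
p and q are the roots of t² − 1254t + 390629 = 0.
Discriminant: 1254² − 4·390629 = 1572516 − 1562516 = 10000; √10000 = 100.
q = (1254 − 100)/2 = 577, p = (1254 + 100)/2 = 677.
Check: 577 · 677 = 390629.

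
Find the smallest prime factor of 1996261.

1996261 is odd.
Digit sum 34, not divisible by 3.
Ends in 1: not divisible by 5.
7: 1996261 = 7·285180 + 1
11: 1996261 = 11·181478 + 3
13: 1996261 = 13·153558 + 7
17: 1996261 = 17·117427 + 2
19: 1996261 = 19·105066 + 7
23: 1996261 = 23·86793 + 22
29: 1996261 = 29·68836 + 17
31: 1996261 = 31·64395 + 16
37: 1996261 = 37·53953

37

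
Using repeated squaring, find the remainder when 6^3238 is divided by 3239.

705

6^1 ≡ 6 (mod 3239)
6^2 ≡ 6^2 = 36 ≡ 36 (mod 3239)
6^4 ≡ 36^2 = 1296 ≡ 1296 (mod 3239)
6^8 ≡ 1296^2 = 1679616 ≡ 1814 (mod 3239)
6^16 ≡ 1814^2 = 3290596 ≡ 3011 (mod 3239)
6^32 ≡ 3011^2 = 9066121 ≡ 160 (mod 3239)
6^64 ≡ 160^2 = 25600 ≡ 2927 (mod 3239)
6^128 ≡ 2927^2 = 8567329 ≡ 174 (mod 3239)
6^256 ≡ 174^2 = 30276 ≡ 1125 (mod 3239)
6^512 ≡ 1125^2 = 1265625 ≡ 2415 (mod 3239)
6^1024 ≡ 2415^2 = 5832225 ≡ 2025 (mod 3239)
6^2048 ≡ 2025^2 = 4100625 ≡ 51 (mod 3239)
3238 = 2048 + 1024 + 128 + 32 + 4 + 2 in binary powers of 2.
So 6^3238 ≡ 51 · 2025 · 174 · 160 · 1296 · 36 ≡ 705 (mod 3239).
Since 705 ≠ 1, base 6 is a Fermat witness: 3239 is composite.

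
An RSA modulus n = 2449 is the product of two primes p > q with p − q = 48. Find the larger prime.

79

Since p = q + 48, we have 2449 = q(q + 48), so q² + 48q − 2449 = 0.
Discriminant: 48² + 4·2449 = 2304 + 9796 = 12100; √12100 = 110.
q = (−48 + 110)/2 = 31, and p = q + 48 = 79.
Check: 31 · 79 = 2449.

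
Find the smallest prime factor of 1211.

7

1211 is odd.
Digit sum 5, not divisible by 3.
Ends in 1: not divisible by 5.
7: 1211 = 7·173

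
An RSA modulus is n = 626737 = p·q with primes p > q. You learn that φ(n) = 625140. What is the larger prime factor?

φ(n) = (p−1)(q−1) = n − (p+q) + 1, so p + q = 626737 − 625140 + 1 = 1598.
p and q are the roots of t² − 1598t + 626737 = 0.
Discriminant: 1598² − 4·626737 = 2553604 − 2506948 = 46656; √46656 = 216.
q = (1598 − 216)/2 = 691, p = (1598 + 216)/2 = 907.
Check: 691 · 907 = 626737.

907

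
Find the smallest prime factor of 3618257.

53

3618257 is odd.
Digit sum 32, not divisible by 3.
Ends in 7: not divisible by 5.
7: 3618257 = 7·516893 + 6
11: 3618257 = 11·328932 + 5
13: 3618257 = 13·278327 + 6
17: 3618257 = 17·212838 + 11
19: 3618257 = 19·190434 + 11
23: 3618257 = 23·157315 + 12
29: 3618257 = 29·124767 + 14
31: 3618257 = 31·116717 + 30
37: 3618257 = 37·97790 + 27
41: 3618257 = 41·88250 + 7
43: 3618257 = 43·84145 + 22
47: 3618257 = 47·76984 + 9
53: 3618257 = 53·68269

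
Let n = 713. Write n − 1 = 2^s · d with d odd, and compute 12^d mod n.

713 − 1 = 712 = 2^3 · 89, so d = 89.
12^1 ≡ 12 (mod 713)
12^2 ≡ 12^2 = 144 ≡ 144 (mod 713)
12^4 ≡ 144^2 = 20736 ≡ 59 (mod 713)
12^8 ≡ 59^2 = 3481 ≡ 629 (mod 713)
12^16 ≡ 629^2 = 395641 ≡ 639 (mod 713)
12^32 ≡ 639^2 = 408321 ≡ 485 (mod 713)
12^64 ≡ 485^2 = 235225 ≡ 648 (mod 713)
89 = 64 + 16 + 8 + 1 in binary powers of 2.
So 12^89 ≡ 648 · 639 · 629 · 12 ≡ 633 (mod 713).
Squaring chain: 633 → 696 → 289; never reaches −1, so base 12 is a Miller–Rabin witness that 713 is composite.

633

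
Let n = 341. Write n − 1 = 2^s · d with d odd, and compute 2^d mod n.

341 − 1 = 340 = 2^2 · 85, so d = 85.
2^1 ≡ 2 (mod 341)
2^2 ≡ 2^2 = 4 ≡ 4 (mod 341)
2^4 ≡ 4^2 = 16 ≡ 16 (mod 341)
2^8 ≡ 16^2 = 256 ≡ 256 (mod 341)
2^16 ≡ 256^2 = 65536 ≡ 64 (mod 341)
2^32 ≡ 64^2 = 4096 ≡ 4 (mod 341)
2^64 ≡ 4^2 = 16 ≡ 16 (mod 341)
85 = 64 + 16 + 4 + 1 in binary powers of 2.
So 2^85 ≡ 16 · 64 · 16 · 2 ≡ 32 (mod 341).
Squaring chain: 32 → 1; never reaches −1, so base 2 is a Miller–Rabin witness that 341 is composite.

32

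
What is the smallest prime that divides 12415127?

12415127 is odd.
Digit sum 23, not divisible by 3.
Ends in 7: not divisible by 5.
7: 12415127 = 7·1773589 + 4
11: 12415127 = 11·1128647 + 10
13: 12415127 = 13·955009 + 10
17: 12415127 = 17·730301 + 10
19: 12415127 = 19·653427 + 14
23: 12415127 = 23·539788 + 3
29: 12415127 = 29·428107 + 24
31: 12415127 = 31·400487 + 30
37: 12415127 = 37·335543 + 36
41: 12415127 = 41·302807 + 40
43: 12415127 = 43·288723 + 38
47: 12415127 = 47·264151 + 30
53: 12415127 = 53·234247 + 36
59: 12415127 = 59·210425 + 52
61: 12415127 = 61·203526 + 41
67: 12415127 = 67·185300 + 27
71: 12415127 = 71·174860 + 67
73: 12415127 = 73·170070 + 17
79: 12415127 = 79·157153 + 40
83: 12415127 = 83·149579 + 70
89: 12415127 = 89·139495 + 72
97: 12415127 = 97·127991

97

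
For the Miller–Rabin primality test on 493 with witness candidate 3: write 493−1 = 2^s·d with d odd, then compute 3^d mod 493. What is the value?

160

493 − 1 = 492 = 2^2 · 123, so d = 123.
3^1 ≡ 3 (mod 493)
3^2 ≡ 3^2 = 9 ≡ 9 (mod 493)
3^4 ≡ 9^2 = 81 ≡ 81 (mod 493)
3^8 ≡ 81^2 = 6561 ≡ 152 (mod 493)
3^16 ≡ 152^2 = 23104 ≡ 426 (mod 493)
3^32 ≡ 426^2 = 181476 ≡ 52 (mod 493)
3^64 ≡ 52^2 = 2704 ≡ 239 (mod 493)
123 = 64 + 32 + 16 + 8 + 2 + 1 in binary powers of 2.
So 3^123 ≡ 239 · 52 · 426 · 152 · 9 · 3 ≡ 160 (mod 493).
Squaring chain: 160 → 457; never reaches −1, so base 3 is a Miller–Rabin witness that 493 is composite.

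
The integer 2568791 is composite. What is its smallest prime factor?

2568791 is odd.
Digit sum 38, not divisible by 3.
Ends in 1: not divisible by 5.
7: 2568791 = 7·366970 + 1
11: 2568791 = 11·233526 + 5
13: 2568791 = 13·197599 + 4
17: 2568791 = 17·151105 + 6
19: 2568791 = 19·135199 + 10
23: 2568791 = 23·111686 + 13
29: 2568791 = 29·88579

29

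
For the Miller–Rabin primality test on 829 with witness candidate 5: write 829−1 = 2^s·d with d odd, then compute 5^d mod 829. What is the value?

1

829 − 1 = 828 = 2^2 · 207, so d = 207.
5^1 ≡ 5 (mod 829)
5^2 ≡ 5^2 = 25 ≡ 25 (mod 829)
5^4 ≡ 25^2 = 625 ≡ 625 (mod 829)
5^8 ≡ 625^2 = 390625 ≡ 166 (mod 829)
5^16 ≡ 166^2 = 27556 ≡ 199 (mod 829)
5^32 ≡ 199^2 = 39601 ≡ 638 (mod 829)
5^64 ≡ 638^2 = 407044 ≡ 5 (mod 829)
5^128 ≡ 5^2 = 25 ≡ 25 (mod 829)
207 = 128 + 64 + 8 + 4 + 2 + 1 in binary powers of 2.
So 5^207 ≡ 25 · 5 · 166 · 625 · 25 · 5 ≡ 1 (mod 829).
Since 5^d ≡ 1 (mod 829), base 5 does not prove 829 composite.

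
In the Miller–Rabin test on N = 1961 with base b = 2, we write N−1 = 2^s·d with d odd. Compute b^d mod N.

1874

1961 − 1 = 1960 = 2^3 · 245, so d = 245.
2^1 ≡ 2 (mod 1961)
2^2 ≡ 2^2 = 4 ≡ 4 (mod 1961)
2^4 ≡ 4^2 = 16 ≡ 16 (mod 1961)
2^8 ≡ 16^2 = 256 ≡ 256 (mod 1961)
2^16 ≡ 256^2 = 65536 ≡ 823 (mod 1961)
2^32 ≡ 823^2 = 677329 ≡ 784 (mod 1961)
2^64 ≡ 784^2 = 614656 ≡ 863 (mod 1961)
2^128 ≡ 863^2 = 744769 ≡ 1550 (mod 1961)
245 = 128 + 64 + 32 + 16 + 4 + 1 in binary powers of 2.
So 2^245 ≡ 1550 · 863 · 784 · 823 · 16 · 2 ≡ 1874 (mod 1961).
Squaring chain: 1874 → 1686 → 1107; never reaches −1, so base 2 is a Miller–Rabin witness that 1961 is composite.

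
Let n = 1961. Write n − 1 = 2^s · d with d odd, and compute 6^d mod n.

1961 − 1 = 1960 = 2^3 · 245, so d = 245.
6^1 ≡ 6 (mod 1961)
6^2 ≡ 6^2 = 36 ≡ 36 (mod 1961)
6^4 ≡ 36^2 = 1296 ≡ 1296 (mod 1961)
6^8 ≡ 1296^2 = 1679616 ≡ 1000 (mod 1961)
6^16 ≡ 1000^2 = 1000000 ≡ 1851 (mod 1961)
6^32 ≡ 1851^2 = 3426201 ≡ 334 (mod 1961)
6^64 ≡ 334^2 = 111556 ≡ 1740 (mod 1961)
6^128 ≡ 1740^2 = 3027600 ≡ 1777 (mod 1961)
245 = 128 + 64 + 32 + 16 + 4 + 1 in binary powers of 2.
So 6^245 ≡ 1777 · 1740 · 334 · 1851 · 1296 · 6 ≡ 820 (mod 1961).
Squaring chain: 820 → 1738 → 704; never reaches −1, so base 6 is a Miller–Rabin witness that 1961 is composite.

820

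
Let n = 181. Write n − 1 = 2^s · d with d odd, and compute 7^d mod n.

19

181 − 1 = 180 = 2^2 · 45, so d = 45.
7^1 ≡ 7 (mod 181)
7^2 ≡ 7^2 = 49 ≡ 49 (mod 181)
7^4 ≡ 49^2 = 2401 ≡ 48 (mod 181)
7^8 ≡ 48^2 = 2304 ≡ 132 (mod 181)
7^16 ≡ 132^2 = 17424 ≡ 48 (mod 181)
7^32 ≡ 48^2 = 2304 ≡ 132 (mod 181)
45 = 32 + 8 + 4 + 1 in binary powers of 2.
So 7^45 ≡ 132 · 132 · 48 · 7 ≡ 19 (mod 181).
Squaring chain: 19 → 180; reaches −1, so base 7 does not prove 181 composite.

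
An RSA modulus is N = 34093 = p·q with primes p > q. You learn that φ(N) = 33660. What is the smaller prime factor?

φ(n) = (p−1)(q−1) = n − (p+q) + 1, so p + q = 34093 − 33660 + 1 = 434.
p and q are the roots of t² − 434t + 34093 = 0.
Discriminant: 434² − 4·34093 = 188356 − 136372 = 51984; √51984 = 228.
q = (434 − 228)/2 = 103, p = (434 + 228)/2 = 331.
Check: 103 · 331 = 34093.

103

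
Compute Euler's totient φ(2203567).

Factor: 2203567 = 83 · 139 · 191.
φ(2203567) = (83−1) · (139−1) · (191−1) = 82 · 138 · 190 = 2150040.

2150040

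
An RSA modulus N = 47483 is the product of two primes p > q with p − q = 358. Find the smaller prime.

103

Since p = q + 358, we have 47483 = q(q + 358), so q² + 358q − 47483 = 0.
Discriminant: 358² + 4·47483 = 128164 + 189932 = 318096; √318096 = 564.
q = (−358 + 564)/2 = 103, and p = q + 358 = 461.
Check: 103 · 461 = 47483.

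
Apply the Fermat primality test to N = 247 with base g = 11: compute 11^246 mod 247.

11^1 ≡ 11 (mod 247)
11^2 ≡ 11^2 = 121 ≡ 121 (mod 247)
11^4 ≡ 121^2 = 14641 ≡ 68 (mod 247)
11^8 ≡ 68^2 = 4624 ≡ 178 (mod 247)
11^16 ≡ 178^2 = 31684 ≡ 68 (mod 247)
11^32 ≡ 68^2 = 4624 ≡ 178 (mod 247)
11^64 ≡ 178^2 = 31684 ≡ 68 (mod 247)
11^128 ≡ 68^2 = 4624 ≡ 178 (mod 247)
246 = 128 + 64 + 32 + 16 + 4 + 2 in binary powers of 2.
So 11^246 ≡ 178 · 68 · 178 · 68 · 68 · 121 ≡ 77 (mod 247).
Since 77 ≠ 1, base 11 is a Fermat witness: 247 is composite.

77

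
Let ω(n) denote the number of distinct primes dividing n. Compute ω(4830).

5

4830 = 2 · 2415
2415 = 3 · 805
805 = 5 · 161
161 = 7 · 23
4830 = 2 · 3 · 5 · 7 · 23, which has 5 distinct prime factors.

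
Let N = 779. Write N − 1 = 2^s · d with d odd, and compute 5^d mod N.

779 − 1 = 778 = 2^1 · 389, so d = 389.
5^1 ≡ 5 (mod 779)
5^2 ≡ 5^2 = 25 ≡ 25 (mod 779)
5^4 ≡ 25^2 = 625 ≡ 625 (mod 779)
5^8 ≡ 625^2 = 390625 ≡ 346 (mod 779)
5^16 ≡ 346^2 = 119716 ≡ 529 (mod 779)
5^32 ≡ 529^2 = 279841 ≡ 180 (mod 779)
5^64 ≡ 180^2 = 32400 ≡ 461 (mod 779)
5^128 ≡ 461^2 = 212521 ≡ 633 (mod 779)
5^256 ≡ 633^2 = 400689 ≡ 283 (mod 779)
389 = 256 + 128 + 4 + 1 in binary powers of 2.
So 5^389 ≡ 283 · 633 · 625 · 5 ≡ 500 (mod 779).
Squaring chain: 500; never reaches −1, so base 5 is a Miller–Rabin witness that 779 is composite.

500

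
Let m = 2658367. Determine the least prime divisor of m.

47

2658367 is odd.
Digit sum 37, not divisible by 3.
Ends in 7: not divisible by 5.
7: 2658367 = 7·379766 + 5
11: 2658367 = 11·241669 + 8
13: 2658367 = 13·204489 + 10
17: 2658367 = 17·156374 + 9
19: 2658367 = 19·139914 + 1
23: 2658367 = 23·115581 + 4
29: 2658367 = 29·91667 + 24
31: 2658367 = 31·85753 + 24
37: 2658367 = 37·71847 + 28
41: 2658367 = 41·64838 + 9
43: 2658367 = 43·61822 + 21
47: 2658367 = 47·56561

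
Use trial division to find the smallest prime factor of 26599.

26599 is odd.
Digit sum 31, not divisible by 3.
Ends in 9: not divisible by 5.
7: 26599 = 7·3799 + 6
11: 26599 = 11·2418 + 1
13: 26599 = 13·2046 + 1
17: 26599 = 17·1564 + 11
19: 26599 = 19·1399 + 18
23: 26599 = 23·1156 + 11
29: 26599 = 29·917 + 6
31: 26599 = 31·858 + 1
37: 26599 = 37·718 + 33
41: 26599 = 41·648 + 31
43: 26599 = 43·618 + 25
47: 26599 = 47·565 + 44
53: 26599 = 53·501 + 46
59: 26599 = 59·450 + 49
61: 26599 = 61·436 + 3
67: 26599 = 67·397

67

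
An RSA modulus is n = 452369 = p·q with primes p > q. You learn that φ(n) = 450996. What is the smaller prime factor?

547

φ(n) = (p−1)(q−1) = n − (p+q) + 1, so p + q = 452369 − 450996 + 1 = 1374.
p and q are the roots of t² − 1374t + 452369 = 0.
Discriminant: 1374² − 4·452369 = 1887876 − 1809476 = 78400; √78400 = 280.
q = (1374 − 280)/2 = 547, p = (1374 + 280)/2 = 827.
Check: 547 · 827 = 452369.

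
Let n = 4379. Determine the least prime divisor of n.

29

4379 is odd.
Digit sum 23, not divisible by 3.
Ends in 9: not divisible by 5.
7: 4379 = 7·625 + 4
11: 4379 = 11·398 + 1
13: 4379 = 13·336 + 11
17: 4379 = 17·257 + 10
19: 4379 = 19·230 + 9
23: 4379 = 23·190 + 9
29: 4379 = 29·151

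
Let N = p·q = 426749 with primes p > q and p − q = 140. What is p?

Since p = q + 140, we have 426749 = q(q + 140), so q² + 140q − 426749 = 0.
Discriminant: 140² + 4·426749 = 19600 + 1706996 = 1726596; √1726596 = 1314.
q = (−140 + 1314)/2 = 587, and p = q + 140 = 727.
Check: 587 · 727 = 426749.

727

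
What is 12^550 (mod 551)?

12^1 ≡ 12 (mod 551)
12^2 ≡ 12^2 = 144 ≡ 144 (mod 551)
12^4 ≡ 144^2 = 20736 ≡ 349 (mod 551)
12^8 ≡ 349^2 = 121801 ≡ 30 (mod 551)
12^16 ≡ 30^2 = 900 ≡ 349 (mod 551)
12^32 ≡ 349^2 = 121801 ≡ 30 (mod 551)
12^64 ≡ 30^2 = 900 ≡ 349 (mod 551)
12^128 ≡ 349^2 = 121801 ≡ 30 (mod 551)
12^256 ≡ 30^2 = 900 ≡ 349 (mod 551)
12^512 ≡ 349^2 = 121801 ≡ 30 (mod 551)
550 = 512 + 32 + 4 + 2 in binary powers of 2.
So 12^550 ≡ 30 · 30 · 349 · 144 ≡ 463 (mod 551).
Since 463 ≠ 1, base 12 is a Fermat witness: 551 is composite.

463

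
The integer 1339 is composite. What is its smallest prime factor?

13

1339 is odd.
Digit sum 16, not divisible by 3.
Ends in 9: not divisible by 5.
7: 1339 = 7·191 + 2
11: 1339 = 11·121 + 8
13: 1339 = 13·103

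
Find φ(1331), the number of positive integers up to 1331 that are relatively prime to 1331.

1210

Factor: 1331 = 11^3.
φ(1331) = 11^2·(11−1) = 1210.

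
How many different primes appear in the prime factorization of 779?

2

779 = 19 · 41
779 = 19 · 41, which has 2 distinct prime factors.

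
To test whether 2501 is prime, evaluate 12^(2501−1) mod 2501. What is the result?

901

12^1 ≡ 12 (mod 2501)
12^2 ≡ 12^2 = 144 ≡ 144 (mod 2501)
12^4 ≡ 144^2 = 20736 ≡ 728 (mod 2501)
12^8 ≡ 728^2 = 529984 ≡ 2273 (mod 2501)
12^16 ≡ 2273^2 = 5166529 ≡ 1964 (mod 2501)
12^32 ≡ 1964^2 = 3857296 ≡ 754 (mod 2501)
12^64 ≡ 754^2 = 568516 ≡ 789 (mod 2501)
12^128 ≡ 789^2 = 622521 ≡ 2273 (mod 2501)
12^256 ≡ 2273^2 = 5166529 ≡ 1964 (mod 2501)
12^512 ≡ 1964^2 = 3857296 ≡ 754 (mod 2501)
12^1024 ≡ 754^2 = 568516 ≡ 789 (mod 2501)
12^2048 ≡ 789^2 = 622521 ≡ 2273 (mod 2501)
2500 = 2048 + 256 + 128 + 64 + 4 in binary powers of 2.
So 12^2500 ≡ 2273 · 1964 · 2273 · 789 · 728 ≡ 901 (mod 2501).
Since 901 ≠ 1, base 12 is a Fermat witness: 2501 is composite.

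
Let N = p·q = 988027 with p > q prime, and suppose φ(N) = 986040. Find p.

φ(n) = (p−1)(q−1) = n − (p+q) + 1, so p + q = 988027 − 986040 + 1 = 1988.
p and q are the roots of t² − 1988t + 988027 = 0.
Discriminant: 1988² − 4·988027 = 3952144 − 3952108 = 36; √36 = 6.
q = (1988 − 6)/2 = 991, p = (1988 + 6)/2 = 997.
Check: 991 · 997 = 988027.

997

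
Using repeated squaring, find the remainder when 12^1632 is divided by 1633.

841

12^1 ≡ 12 (mod 1633)
12^2 ≡ 12^2 = 144 ≡ 144 (mod 1633)
12^4 ≡ 144^2 = 20736 ≡ 1140 (mod 1633)
12^8 ≡ 1140^2 = 1299600 ≡ 1365 (mod 1633)
12^16 ≡ 1365^2 = 1863225 ≡ 1605 (mod 1633)
12^32 ≡ 1605^2 = 2576025 ≡ 784 (mod 1633)
12^64 ≡ 784^2 = 614656 ≡ 648 (mod 1633)
12^128 ≡ 648^2 = 419904 ≡ 223 (mod 1633)
12^256 ≡ 223^2 = 49729 ≡ 739 (mod 1633)
12^512 ≡ 739^2 = 546121 ≡ 699 (mod 1633)
12^1024 ≡ 699^2 = 488601 ≡ 334 (mod 1633)
1632 = 1024 + 512 + 64 + 32 in binary powers of 2.
So 12^1632 ≡ 334 · 699 · 648 · 784 ≡ 841 (mod 1633).
Since 841 ≠ 1, base 12 is a Fermat witness: 1633 is composite.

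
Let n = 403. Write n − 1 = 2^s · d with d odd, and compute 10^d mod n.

403 − 1 = 402 = 2^1 · 201, so d = 201.
10^1 ≡ 10 (mod 403)
10^2 ≡ 10^2 = 100 ≡ 100 (mod 403)
10^4 ≡ 100^2 = 10000 ≡ 328 (mod 403)
10^8 ≡ 328^2 = 107584 ≡ 386 (mod 403)
10^16 ≡ 386^2 = 148996 ≡ 289 (mod 403)
10^32 ≡ 289^2 = 83521 ≡ 100 (mod 403)
10^64 ≡ 100^2 = 10000 ≡ 328 (mod 403)
10^128 ≡ 328^2 = 107584 ≡ 386 (mod 403)
201 = 128 + 64 + 8 + 1 in binary powers of 2.
So 10^201 ≡ 386 · 328 · 386 · 10 ≡ 64 (mod 403).
Squaring chain: 64; never reaches −1, so base 10 is a Miller–Rabin witness that 403 is composite.

64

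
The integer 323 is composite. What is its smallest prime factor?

17

323 is odd.
Digit sum 8, not divisible by 3.
Ends in 3: not divisible by 5.
7: 323 = 7·46 + 1
11: 323 = 11·29 + 4
13: 323 = 13·24 + 11
17: 323 = 17·19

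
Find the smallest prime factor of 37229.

37229 is odd.
Digit sum 23, not divisible by 3.
Ends in 9: not divisible by 5.
7: 37229 = 7·5318 + 3
11: 37229 = 11·3384 + 5
13: 37229 = 13·2863 + 10
17: 37229 = 17·2189 + 16
19: 37229 = 19·1959 + 8
23: 37229 = 23·1618 + 15
29: 37229 = 29·1283 + 22
31: 37229 = 31·1200 + 29
37: 37229 = 37·1006 + 7
41: 37229 = 41·908 + 1
43: 37229 = 43·865 + 34
47: 37229 = 47·792 + 5
53: 37229 = 53·702 + 23
59: 37229 = 59·631

59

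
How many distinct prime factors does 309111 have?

309111 = 3 · 103037
103037 = 11 · 9367
9367 = 17 · 551
551 = 19 · 29
309111 = 3 · 11 · 17 · 19 · 29, which has 5 distinct prime factors.

5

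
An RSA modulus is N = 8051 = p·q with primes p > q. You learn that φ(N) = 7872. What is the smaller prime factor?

83

φ(n) = (p−1)(q−1) = n − (p+q) + 1, so p + q = 8051 − 7872 + 1 = 180.
p and q are the roots of t² − 180t + 8051 = 0.
Discriminant: 180² − 4·8051 = 32400 − 32204 = 196; √196 = 14.
q = (180 − 14)/2 = 83, p = (180 + 14)/2 = 97.
Check: 83 · 97 = 8051.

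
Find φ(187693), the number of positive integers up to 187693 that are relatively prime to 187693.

Factor: 187693 = 11 · 113 · 151.
φ(187693) = (11−1) · (113−1) · (151−1) = 10 · 112 · 150 = 168000.

168000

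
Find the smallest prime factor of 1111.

1111 is odd.
Digit sum 4, not divisible by 3.
Ends in 1: not divisible by 5.
7: 1111 = 7·158 + 5
11: 1111 = 11·101

11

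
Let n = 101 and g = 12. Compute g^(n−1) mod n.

12^1 ≡ 12 (mod 101)
12^2 ≡ 12^2 = 144 ≡ 43 (mod 101)
12^4 ≡ 43^2 = 1849 ≡ 31 (mod 101)
12^8 ≡ 31^2 = 961 ≡ 52 (mod 101)
12^16 ≡ 52^2 = 2704 ≡ 78 (mod 101)
12^32 ≡ 78^2 = 6084 ≡ 24 (mod 101)
12^64 ≡ 24^2 = 576 ≡ 71 (mod 101)
100 = 64 + 32 + 4 in binary powers of 2.
So 12^100 ≡ 71 · 24 · 31 ≡ 1 (mod 101).
Since the result is 1, base 12 gives no evidence that 101 is composite.

1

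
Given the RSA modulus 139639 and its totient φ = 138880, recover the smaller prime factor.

φ(n) = (p−1)(q−1) = n − (p+q) + 1, so p + q = 139639 − 138880 + 1 = 760.
p and q are the roots of t² − 760t + 139639 = 0.
Discriminant: 760² − 4·139639 = 577600 − 558556 = 19044; √19044 = 138.
q = (760 − 138)/2 = 311, p = (760 + 138)/2 = 449.
Check: 311 · 449 = 139639.

311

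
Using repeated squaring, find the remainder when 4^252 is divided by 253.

236

4^1 ≡ 4 (mod 253)
4^2 ≡ 4^2 = 16 ≡ 16 (mod 253)
4^4 ≡ 16^2 = 256 ≡ 3 (mod 253)
4^8 ≡ 3^2 = 9 ≡ 9 (mod 253)
4^16 ≡ 9^2 = 81 ≡ 81 (mod 253)
4^32 ≡ 81^2 = 6561 ≡ 236 (mod 253)
4^64 ≡ 236^2 = 55696 ≡ 36 (mod 253)
4^128 ≡ 36^2 = 1296 ≡ 31 (mod 253)
252 = 128 + 64 + 32 + 16 + 8 + 4 in binary powers of 2.
So 4^252 ≡ 31 · 36 · 236 · 81 · 9 · 3 ≡ 236 (mod 253).
Since 236 ≠ 1, base 4 is a Fermat witness: 253 is composite.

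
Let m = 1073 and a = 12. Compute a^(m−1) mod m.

900

12^1 ≡ 12 (mod 1073)
12^2 ≡ 12^2 = 144 ≡ 144 (mod 1073)
12^4 ≡ 144^2 = 20736 ≡ 349 (mod 1073)
12^8 ≡ 349^2 = 121801 ≡ 552 (mod 1073)
12^16 ≡ 552^2 = 304704 ≡ 1045 (mod 1073)
12^32 ≡ 1045^2 = 1092025 ≡ 784 (mod 1073)
12^64 ≡ 784^2 = 614656 ≡ 900 (mod 1073)
12^128 ≡ 900^2 = 810000 ≡ 958 (mod 1073)
12^256 ≡ 958^2 = 917764 ≡ 349 (mod 1073)
12^512 ≡ 349^2 = 121801 ≡ 552 (mod 1073)
12^1024 ≡ 552^2 = 304704 ≡ 1045 (mod 1073)
1072 = 1024 + 32 + 16 in binary powers of 2.
So 12^1072 ≡ 1045 · 784 · 1045 ≡ 900 (mod 1073).
Since 900 ≠ 1, base 12 is a Fermat witness: 1073 is composite.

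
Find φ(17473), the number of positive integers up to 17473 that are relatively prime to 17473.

17200

Factor: 17473 = 101 · 173.
φ(17473) = (101−1) · (173−1) = 100 · 172 = 17200.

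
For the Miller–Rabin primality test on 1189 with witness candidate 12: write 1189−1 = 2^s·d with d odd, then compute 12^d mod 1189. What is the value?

1189 − 1 = 1188 = 2^2 · 297, so d = 297.
12^1 ≡ 12 (mod 1189)
12^2 ≡ 12^2 = 144 ≡ 144 (mod 1189)
12^4 ≡ 144^2 = 20736 ≡ 523 (mod 1189)
12^8 ≡ 523^2 = 273529 ≡ 59 (mod 1189)
12^16 ≡ 59^2 = 3481 ≡ 1103 (mod 1189)
12^32 ≡ 1103^2 = 1216609 ≡ 262 (mod 1189)
12^64 ≡ 262^2 = 68644 ≡ 871 (mod 1189)
12^128 ≡ 871^2 = 758641 ≡ 59 (mod 1189)
12^256 ≡ 59^2 = 3481 ≡ 1103 (mod 1189)
297 = 256 + 32 + 8 + 1 in binary powers of 2.
So 12^297 ≡ 1103 · 262 · 59 · 12 ≡ 157 (mod 1189).
Squaring chain: 157 → 869; never reaches −1, so base 12 is a Miller–Rabin witness that 1189 is composite.

157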